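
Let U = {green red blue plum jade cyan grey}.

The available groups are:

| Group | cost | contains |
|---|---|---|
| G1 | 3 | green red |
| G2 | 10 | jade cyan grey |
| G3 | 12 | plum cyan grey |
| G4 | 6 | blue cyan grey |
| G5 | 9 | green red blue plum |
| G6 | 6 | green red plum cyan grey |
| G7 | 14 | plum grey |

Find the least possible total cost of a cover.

19

G2, G5 together cover every point (G2 ∪ G5 = {green, red, blue, plum, jade, cyan, grey}); total cost 10 + 9 = 19.
The greedy pick G6, G4, G2 costs 22; no covering selection beats 19.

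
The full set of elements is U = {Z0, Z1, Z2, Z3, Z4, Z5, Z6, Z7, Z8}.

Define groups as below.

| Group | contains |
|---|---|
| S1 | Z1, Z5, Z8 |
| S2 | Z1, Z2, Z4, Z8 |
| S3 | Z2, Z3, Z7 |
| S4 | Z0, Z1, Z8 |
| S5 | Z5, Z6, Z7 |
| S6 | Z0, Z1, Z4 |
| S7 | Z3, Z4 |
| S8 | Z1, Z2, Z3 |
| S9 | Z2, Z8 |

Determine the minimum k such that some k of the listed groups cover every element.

S2, S3, S4, and S5 cover everything between them: the union {Z0, Z1, Z2, Z3, Z4, Z5, Z6, Z7, Z8} is all of U.
No 3 of the 9 groups cover everything (all 84 combinations miss at least one element), so 4 is optimal.

4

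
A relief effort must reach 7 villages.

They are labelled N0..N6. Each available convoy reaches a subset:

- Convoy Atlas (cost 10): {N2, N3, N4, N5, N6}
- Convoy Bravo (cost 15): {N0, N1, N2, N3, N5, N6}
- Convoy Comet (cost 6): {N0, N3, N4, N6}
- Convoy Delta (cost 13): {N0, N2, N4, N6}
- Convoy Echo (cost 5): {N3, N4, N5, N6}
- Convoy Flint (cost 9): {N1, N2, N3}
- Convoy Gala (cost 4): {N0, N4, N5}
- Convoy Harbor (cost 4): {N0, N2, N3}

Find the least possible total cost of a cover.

Echo, Flint, Harbor together cover every village (Echo ∪ Flint ∪ Harbor = {N0, N1, N2, N3, N4, N5, N6}); total cost 5 + 9 + 4 = 18.
No covering selection has total cost below 18.

18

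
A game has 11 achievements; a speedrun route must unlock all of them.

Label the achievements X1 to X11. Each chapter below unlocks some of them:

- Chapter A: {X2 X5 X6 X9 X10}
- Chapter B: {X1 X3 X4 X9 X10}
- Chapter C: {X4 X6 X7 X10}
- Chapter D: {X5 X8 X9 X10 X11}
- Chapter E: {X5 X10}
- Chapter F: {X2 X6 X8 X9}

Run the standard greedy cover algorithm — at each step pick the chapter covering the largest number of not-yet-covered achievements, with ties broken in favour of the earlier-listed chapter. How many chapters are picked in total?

Greedy: pick A (covers 5 new) → pick B (covers 3 new) → pick D (covers 2 new) → pick C (covers 1 new). Total picks: 4.

4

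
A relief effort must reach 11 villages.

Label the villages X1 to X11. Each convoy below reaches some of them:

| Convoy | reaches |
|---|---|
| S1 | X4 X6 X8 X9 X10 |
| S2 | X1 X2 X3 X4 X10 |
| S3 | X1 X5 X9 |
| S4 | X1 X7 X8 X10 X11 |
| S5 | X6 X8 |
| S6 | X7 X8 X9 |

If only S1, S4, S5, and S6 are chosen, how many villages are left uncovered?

3

Union of S1, S4, S5, S6 = {X1, X4, X6, X7, X8, X9, X10, X11}.
Not covered: X2, X3, X5 — 3 villages.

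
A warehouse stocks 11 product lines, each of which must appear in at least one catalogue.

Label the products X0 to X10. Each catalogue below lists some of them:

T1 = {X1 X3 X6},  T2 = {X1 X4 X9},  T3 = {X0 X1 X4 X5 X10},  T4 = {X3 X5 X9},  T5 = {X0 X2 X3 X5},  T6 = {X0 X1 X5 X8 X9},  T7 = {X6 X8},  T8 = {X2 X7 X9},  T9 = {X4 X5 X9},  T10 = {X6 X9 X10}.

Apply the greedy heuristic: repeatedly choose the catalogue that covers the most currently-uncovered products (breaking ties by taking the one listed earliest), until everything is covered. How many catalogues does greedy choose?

4

Greedy: pick T3 (covers 5 new) → pick T8 (covers 3 new) → pick T1 (covers 2 new) → pick T6 (covers 1 new). Total picks: 4.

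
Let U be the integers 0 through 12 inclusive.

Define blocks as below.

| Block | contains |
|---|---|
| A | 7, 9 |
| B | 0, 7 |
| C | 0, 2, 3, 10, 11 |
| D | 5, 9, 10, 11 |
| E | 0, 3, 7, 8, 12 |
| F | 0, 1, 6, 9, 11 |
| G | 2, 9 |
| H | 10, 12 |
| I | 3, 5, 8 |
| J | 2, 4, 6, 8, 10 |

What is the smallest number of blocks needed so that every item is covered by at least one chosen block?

Take {E, F, I, J}. Their union is {0, 1, 2, 3, 4, 5, 6, 7, 8, 9, 10, 11, 12}, which is all 13 items.
No 3 of the 10 blocks cover everything (all 120 combinations miss at least one item), so 4 is optimal.

4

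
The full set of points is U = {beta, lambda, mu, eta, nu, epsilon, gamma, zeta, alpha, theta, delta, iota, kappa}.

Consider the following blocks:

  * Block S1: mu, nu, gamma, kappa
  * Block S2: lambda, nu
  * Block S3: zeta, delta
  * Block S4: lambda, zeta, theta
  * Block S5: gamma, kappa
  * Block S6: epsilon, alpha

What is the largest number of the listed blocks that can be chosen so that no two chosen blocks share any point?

4

S2, S3, S5, S6 are pairwise disjoint (S2={lambda,nu}; S3={zeta,delta}; S5={gamma,kappa}; S6={epsilon,alpha}).
Every remaining block overlaps one of these, and no 5 of the listed blocks are pairwise disjoint, so 4 is the maximum.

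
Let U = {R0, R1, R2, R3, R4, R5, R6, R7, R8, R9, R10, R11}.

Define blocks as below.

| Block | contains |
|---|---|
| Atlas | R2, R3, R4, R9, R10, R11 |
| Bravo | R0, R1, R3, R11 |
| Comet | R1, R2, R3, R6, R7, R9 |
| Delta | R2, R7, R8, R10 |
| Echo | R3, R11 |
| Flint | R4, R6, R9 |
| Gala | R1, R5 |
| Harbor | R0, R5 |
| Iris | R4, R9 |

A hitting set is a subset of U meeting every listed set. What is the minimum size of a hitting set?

4

Take H = {R2, R3, R5, R9}. Each listed block contains at least one of these, so H is a hitting set of size 4.
The blocks Delta, Echo, Harbor, Iris are pairwise disjoint, so any hitting set needs a separate point for each — at least 4. Hence 4 is optimal.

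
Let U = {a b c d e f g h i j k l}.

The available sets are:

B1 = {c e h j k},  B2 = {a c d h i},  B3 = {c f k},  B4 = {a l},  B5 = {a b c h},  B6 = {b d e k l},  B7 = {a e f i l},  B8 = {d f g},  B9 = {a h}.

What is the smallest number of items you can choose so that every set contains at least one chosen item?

Take T = {f, h, l}. Each listed set contains at least one of these, so T is a hitting set of size 3.
The sets B1, B4, B8 are pairwise disjoint, so any hitting set needs a separate item for each — at least 3. Hence 3 is optimal.

3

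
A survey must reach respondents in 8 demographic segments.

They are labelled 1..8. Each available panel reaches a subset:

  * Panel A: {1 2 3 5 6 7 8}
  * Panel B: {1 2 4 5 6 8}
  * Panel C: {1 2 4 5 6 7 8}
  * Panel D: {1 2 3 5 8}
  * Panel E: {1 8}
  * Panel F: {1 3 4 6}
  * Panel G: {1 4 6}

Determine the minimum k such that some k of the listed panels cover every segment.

Take {C, F}. Their union is {1, 2, 3, 4, 5, 6, 7, 8}, which is all 8 segments.
No single panel has all 8 segments (the largest, A, has 7), so 2 is optimal.

2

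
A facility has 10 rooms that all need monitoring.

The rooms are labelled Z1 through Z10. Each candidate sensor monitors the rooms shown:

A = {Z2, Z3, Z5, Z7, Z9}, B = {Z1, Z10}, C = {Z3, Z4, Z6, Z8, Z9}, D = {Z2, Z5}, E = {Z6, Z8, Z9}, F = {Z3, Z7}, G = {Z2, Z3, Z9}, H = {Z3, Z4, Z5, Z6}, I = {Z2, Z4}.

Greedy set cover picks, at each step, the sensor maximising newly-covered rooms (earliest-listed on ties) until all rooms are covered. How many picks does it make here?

Greedy: pick A (covers 5 new) → pick C (covers 3 new) → pick B (covers 2 new). Total picks: 3.

3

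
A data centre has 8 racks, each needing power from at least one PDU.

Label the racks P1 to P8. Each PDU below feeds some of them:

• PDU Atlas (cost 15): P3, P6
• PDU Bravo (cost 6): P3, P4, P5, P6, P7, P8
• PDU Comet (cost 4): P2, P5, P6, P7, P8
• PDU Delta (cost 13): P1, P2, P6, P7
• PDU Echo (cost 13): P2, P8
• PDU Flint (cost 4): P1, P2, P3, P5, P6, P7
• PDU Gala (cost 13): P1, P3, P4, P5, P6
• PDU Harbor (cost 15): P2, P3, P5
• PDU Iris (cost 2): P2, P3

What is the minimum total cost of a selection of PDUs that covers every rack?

Bravo, Flint together cover every rack (Bravo ∪ Flint = {P1, P2, P3, P4, P5, P6, P7, P8}); total cost 6 + 4 = 10.
No covering selection has total cost below 10.

10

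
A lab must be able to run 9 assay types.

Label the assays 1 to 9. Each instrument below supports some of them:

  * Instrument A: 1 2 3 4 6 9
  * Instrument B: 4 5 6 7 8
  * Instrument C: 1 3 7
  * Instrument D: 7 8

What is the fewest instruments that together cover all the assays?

Take {A, B}. Their union is {1, 2, 3, 4, 5, 6, 7, 8, 9}, which is all 9 assays.
No single instrument has all 9 assays (the largest, A, has 6), so 2 is optimal.

2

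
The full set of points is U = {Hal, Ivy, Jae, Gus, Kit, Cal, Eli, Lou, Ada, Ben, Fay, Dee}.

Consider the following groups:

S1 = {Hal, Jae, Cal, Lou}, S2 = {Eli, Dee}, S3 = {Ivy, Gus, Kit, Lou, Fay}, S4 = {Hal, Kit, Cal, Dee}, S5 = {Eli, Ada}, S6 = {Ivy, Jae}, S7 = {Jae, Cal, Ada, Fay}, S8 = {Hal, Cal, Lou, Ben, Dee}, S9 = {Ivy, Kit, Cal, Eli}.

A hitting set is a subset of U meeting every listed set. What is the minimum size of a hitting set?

3

The 3 points {Ivy, Cal, Eli} hit every group.
The groups S4, S5, S6 are pairwise disjoint, so any hitting set needs a separate point for each — at least 3. Hence 3 is optimal.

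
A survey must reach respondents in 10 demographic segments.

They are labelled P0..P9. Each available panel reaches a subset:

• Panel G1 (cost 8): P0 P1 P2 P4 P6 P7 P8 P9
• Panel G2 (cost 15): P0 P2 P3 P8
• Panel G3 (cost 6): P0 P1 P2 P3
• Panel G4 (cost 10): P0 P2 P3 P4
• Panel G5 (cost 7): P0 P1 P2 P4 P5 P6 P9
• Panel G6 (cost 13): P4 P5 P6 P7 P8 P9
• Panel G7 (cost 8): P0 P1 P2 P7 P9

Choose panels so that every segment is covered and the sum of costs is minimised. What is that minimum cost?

G3, G6 together cover every segment (G3 ∪ G6 = {P0, P1, P2, P3, P4, P5, P6, P7, P8, P9}); total cost 6 + 13 = 19.
The greedy pick G1, G3, G5 costs 21; no covering selection beats 19.

19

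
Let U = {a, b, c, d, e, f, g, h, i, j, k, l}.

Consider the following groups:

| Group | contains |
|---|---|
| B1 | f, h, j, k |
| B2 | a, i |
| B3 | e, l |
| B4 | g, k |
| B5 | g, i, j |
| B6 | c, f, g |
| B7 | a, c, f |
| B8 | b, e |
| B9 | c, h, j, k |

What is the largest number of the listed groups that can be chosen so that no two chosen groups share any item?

3

B2, B8, B9 are pairwise disjoint (B2={a,i}; B8={b,e}; B9={c,h,j,k}).
Every remaining group overlaps one of these, and no 4 of the listed groups are pairwise disjoint, so 3 is the maximum.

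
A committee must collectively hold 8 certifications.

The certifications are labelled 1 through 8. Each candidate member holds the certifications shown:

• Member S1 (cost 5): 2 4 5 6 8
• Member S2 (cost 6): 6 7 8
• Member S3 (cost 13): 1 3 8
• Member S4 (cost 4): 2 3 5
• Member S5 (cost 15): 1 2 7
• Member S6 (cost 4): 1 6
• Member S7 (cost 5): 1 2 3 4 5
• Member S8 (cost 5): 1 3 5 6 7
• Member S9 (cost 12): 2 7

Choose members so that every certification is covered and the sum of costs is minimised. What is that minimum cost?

S1, S8 together cover every certification (S1 ∪ S8 = {1, 2, 3, 4, 5, 6, 7, 8}); total cost 5 + 5 = 10.
No covering selection has total cost below 10.

10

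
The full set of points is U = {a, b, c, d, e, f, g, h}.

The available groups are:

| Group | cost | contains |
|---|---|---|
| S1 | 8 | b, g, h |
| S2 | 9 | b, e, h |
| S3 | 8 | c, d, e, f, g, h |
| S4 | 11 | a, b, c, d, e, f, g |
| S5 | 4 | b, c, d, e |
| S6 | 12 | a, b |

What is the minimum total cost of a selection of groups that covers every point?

S1, S4 together cover every point (S1 ∪ S4 = {a, b, c, d, e, f, g, h}); total cost 8 + 11 = 19.
The greedy pick S5, S3, S4 costs 23; no covering selection beats 19.

19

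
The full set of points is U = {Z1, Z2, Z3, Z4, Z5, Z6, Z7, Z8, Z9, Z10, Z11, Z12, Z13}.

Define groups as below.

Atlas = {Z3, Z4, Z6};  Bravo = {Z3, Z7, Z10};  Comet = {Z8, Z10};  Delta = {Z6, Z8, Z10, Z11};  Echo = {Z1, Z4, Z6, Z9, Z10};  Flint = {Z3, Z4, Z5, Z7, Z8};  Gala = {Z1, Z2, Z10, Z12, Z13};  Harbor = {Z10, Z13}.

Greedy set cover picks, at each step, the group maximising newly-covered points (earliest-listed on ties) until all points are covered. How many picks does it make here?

Greedy: pick Echo (covers 5 new) → pick Flint (covers 4 new) → pick Gala (covers 3 new) → pick Delta (covers 1 new). Total picks: 4.

4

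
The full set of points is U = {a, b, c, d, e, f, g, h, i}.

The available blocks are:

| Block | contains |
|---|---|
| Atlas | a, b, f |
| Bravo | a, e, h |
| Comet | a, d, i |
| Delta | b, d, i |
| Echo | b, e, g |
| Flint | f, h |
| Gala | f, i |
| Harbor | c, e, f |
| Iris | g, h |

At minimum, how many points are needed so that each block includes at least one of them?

The 4 points {a, f, g, i} hit every block.
No choice of 3 points meets every block, so 4 is the minimum.

4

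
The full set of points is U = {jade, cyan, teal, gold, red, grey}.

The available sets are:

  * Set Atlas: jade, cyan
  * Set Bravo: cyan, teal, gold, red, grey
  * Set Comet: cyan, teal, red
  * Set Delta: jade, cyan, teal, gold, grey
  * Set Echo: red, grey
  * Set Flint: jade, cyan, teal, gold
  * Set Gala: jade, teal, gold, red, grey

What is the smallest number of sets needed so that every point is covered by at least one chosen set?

Delta and Gala together: Delta ∪ Gala = {jade, cyan, teal, gold, red, grey} — every point is covered.
No single set has all 6 points (the largest, Bravo, has 5), so 2 is optimal.

2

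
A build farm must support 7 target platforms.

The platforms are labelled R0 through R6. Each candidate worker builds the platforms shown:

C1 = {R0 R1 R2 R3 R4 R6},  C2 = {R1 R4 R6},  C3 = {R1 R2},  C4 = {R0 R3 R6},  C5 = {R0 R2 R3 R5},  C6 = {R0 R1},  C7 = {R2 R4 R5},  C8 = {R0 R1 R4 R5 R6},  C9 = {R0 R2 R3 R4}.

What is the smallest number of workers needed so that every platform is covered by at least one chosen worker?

2

Take {C2, C5}. Their union is {R0, R1, R2, R3, R4, R5, R6}, which is all 7 platforms.
No single worker has all 7 platforms (the largest, C1, has 6), so 2 is optimal.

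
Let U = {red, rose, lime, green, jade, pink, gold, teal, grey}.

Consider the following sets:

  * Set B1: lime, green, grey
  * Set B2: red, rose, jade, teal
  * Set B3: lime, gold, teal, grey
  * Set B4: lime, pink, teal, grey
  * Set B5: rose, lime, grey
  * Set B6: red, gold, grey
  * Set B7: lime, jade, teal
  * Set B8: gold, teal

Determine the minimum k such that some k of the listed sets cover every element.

4

B1 and B2 and B4 and B8 together: B1 ∪ B2 ∪ B4 ∪ B8 = {red, rose, lime, green, jade, pink, gold, teal, grey} — every element is covered.
No 3 of the 8 sets cover everything (all 56 combinations miss at least one element), so 4 is optimal.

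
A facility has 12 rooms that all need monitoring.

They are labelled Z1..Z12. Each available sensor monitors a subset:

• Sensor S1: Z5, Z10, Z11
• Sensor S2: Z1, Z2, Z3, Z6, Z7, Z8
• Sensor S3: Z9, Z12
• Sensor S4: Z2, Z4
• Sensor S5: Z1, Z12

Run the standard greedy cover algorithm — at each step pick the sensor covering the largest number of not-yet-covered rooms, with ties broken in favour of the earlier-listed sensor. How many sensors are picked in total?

4

Greedy: pick S2 (covers 6 new) → pick S1 (covers 3 new) → pick S3 (covers 2 new) → pick S4 (covers 1 new). Total picks: 4.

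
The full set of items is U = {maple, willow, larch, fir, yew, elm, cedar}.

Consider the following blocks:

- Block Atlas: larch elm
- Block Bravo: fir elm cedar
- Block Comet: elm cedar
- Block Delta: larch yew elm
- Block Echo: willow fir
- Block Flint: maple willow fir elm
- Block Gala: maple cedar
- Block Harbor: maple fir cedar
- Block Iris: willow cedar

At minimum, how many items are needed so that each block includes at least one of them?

3

Take H = {fir, elm, cedar}. Each listed block contains at least one of these, so H is a hitting set of size 3.
The blocks Atlas, Echo, Gala are pairwise disjoint, so any hitting set needs a separate item for each — at least 3. Hence 3 is optimal.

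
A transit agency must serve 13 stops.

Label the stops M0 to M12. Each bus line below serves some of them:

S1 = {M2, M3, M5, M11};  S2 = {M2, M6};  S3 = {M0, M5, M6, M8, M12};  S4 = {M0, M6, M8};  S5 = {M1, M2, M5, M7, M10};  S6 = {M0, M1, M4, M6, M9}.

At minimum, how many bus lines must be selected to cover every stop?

S1 and S3 and S5 and S6 together: S1 ∪ S3 ∪ S5 ∪ S6 = {M0, M1, M2, M3, M4, M5, M6, M7, M8, M9, M10, M11, M12} — every stop is covered.
No 3 of the 6 bus lines cover everything (all 20 combinations miss at least one stop), so 4 is optimal.

4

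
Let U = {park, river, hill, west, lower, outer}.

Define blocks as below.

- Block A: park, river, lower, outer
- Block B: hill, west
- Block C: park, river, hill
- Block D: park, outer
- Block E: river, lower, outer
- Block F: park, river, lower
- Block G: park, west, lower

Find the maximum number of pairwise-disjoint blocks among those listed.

2

B, D are pairwise disjoint (B={hill,west}; D={park,outer}).
Every remaining block overlaps one of these, and no 3 of the listed blocks are pairwise disjoint, so 2 is the maximum.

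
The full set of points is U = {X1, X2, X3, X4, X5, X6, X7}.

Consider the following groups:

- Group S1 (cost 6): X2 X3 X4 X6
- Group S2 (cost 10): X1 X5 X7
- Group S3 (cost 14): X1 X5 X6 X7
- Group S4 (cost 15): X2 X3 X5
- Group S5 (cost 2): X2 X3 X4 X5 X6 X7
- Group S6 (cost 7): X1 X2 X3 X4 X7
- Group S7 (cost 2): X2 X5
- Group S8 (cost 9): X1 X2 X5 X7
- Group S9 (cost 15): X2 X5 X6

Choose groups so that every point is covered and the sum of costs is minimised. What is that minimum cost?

S5, S6 together cover every point (S5 ∪ S6 = {X1, X2, X3, X4, X5, X6, X7}); total cost 2 + 7 = 9.
No covering selection has total cost below 9.

9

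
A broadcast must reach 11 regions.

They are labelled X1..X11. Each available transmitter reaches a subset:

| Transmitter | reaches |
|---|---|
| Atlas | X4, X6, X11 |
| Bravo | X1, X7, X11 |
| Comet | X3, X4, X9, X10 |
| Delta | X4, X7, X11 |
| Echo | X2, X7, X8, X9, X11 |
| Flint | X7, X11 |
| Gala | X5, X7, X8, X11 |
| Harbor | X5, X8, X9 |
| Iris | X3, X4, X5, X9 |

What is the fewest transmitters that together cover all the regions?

Atlas and Bravo and Comet and Echo and Gala together: Atlas ∪ Bravo ∪ Comet ∪ Echo ∪ Gala = {X1, X2, X3, X4, X5, X6, X7, X8, X9, X10, X11} — every region is covered.
No 4 of the 9 transmitters cover everything (all 126 combinations miss at least one region), so 5 is optimal.

5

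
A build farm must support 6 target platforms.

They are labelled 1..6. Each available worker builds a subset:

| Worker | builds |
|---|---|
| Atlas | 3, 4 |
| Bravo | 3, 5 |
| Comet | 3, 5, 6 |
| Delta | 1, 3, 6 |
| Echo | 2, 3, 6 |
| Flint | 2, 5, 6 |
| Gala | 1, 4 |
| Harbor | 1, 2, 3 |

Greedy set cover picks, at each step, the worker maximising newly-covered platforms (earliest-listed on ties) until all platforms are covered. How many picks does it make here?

3

Greedy: pick Comet (covers 3 new) → pick Gala (covers 2 new) → pick Echo (covers 1 new). Total picks: 3.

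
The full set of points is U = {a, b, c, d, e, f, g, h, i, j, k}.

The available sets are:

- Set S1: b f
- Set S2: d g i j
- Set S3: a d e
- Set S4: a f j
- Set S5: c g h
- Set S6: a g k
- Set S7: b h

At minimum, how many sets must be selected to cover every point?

S1 and S2 and S3 and S5 and S6 together: S1 ∪ S2 ∪ S3 ∪ S5 ∪ S6 = {a, b, c, d, e, f, g, h, i, j, k} — every point is covered.
Only S2 contains i, so S2 is forced; the remaining 7 points need at least 4 more sets (each remaining set adds at most 2) — so at least 5 sets are needed, and 5 is optimal.

5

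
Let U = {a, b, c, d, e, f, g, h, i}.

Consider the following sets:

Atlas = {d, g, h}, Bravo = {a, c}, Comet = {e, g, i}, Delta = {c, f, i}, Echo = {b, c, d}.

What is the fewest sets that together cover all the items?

5

Atlas, Bravo, Comet, Delta, and Echo cover everything between them: the union {a, b, c, d, e, f, g, h, i} is all of U.
No 4 of the 5 sets cover everything (all 5 combinations miss at least one item), so 5 is optimal.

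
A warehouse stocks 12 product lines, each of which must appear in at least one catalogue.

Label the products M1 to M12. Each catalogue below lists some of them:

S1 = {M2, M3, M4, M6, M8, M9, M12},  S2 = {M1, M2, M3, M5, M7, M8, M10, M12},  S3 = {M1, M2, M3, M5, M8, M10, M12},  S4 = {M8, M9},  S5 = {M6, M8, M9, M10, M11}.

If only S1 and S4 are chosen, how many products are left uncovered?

Union of S1, S4 = {M2, M3, M4, M6, M8, M9, M12}.
Not covered: M1, M5, M7, M10, M11 — 5 products.

5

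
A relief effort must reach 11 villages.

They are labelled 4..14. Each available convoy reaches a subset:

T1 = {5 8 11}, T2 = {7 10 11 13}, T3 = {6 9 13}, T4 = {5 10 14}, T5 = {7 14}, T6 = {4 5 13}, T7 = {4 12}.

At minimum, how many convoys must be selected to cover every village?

T1 and T2 and T3 and T5 and T7 together: T1 ∪ T2 ∪ T3 ∪ T5 ∪ T7 = {4, 5, 6, 7, 8, 9, 10, 11, 12, 13, 14} — every village is covered.
No 4 of the 7 convoys cover everything (all 35 combinations miss at least one village), so 5 is optimal.

5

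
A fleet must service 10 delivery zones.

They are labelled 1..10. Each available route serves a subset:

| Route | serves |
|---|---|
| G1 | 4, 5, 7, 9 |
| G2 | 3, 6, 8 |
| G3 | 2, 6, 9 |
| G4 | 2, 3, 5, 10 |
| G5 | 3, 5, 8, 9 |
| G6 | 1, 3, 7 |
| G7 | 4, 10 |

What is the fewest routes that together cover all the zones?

4

Take {G1, G2, G4, G6}. Their union is {1, 2, 3, 4, 5, 6, 7, 8, 9, 10}, which is all 10 zones.
Only G6 contains 1, so G6 is forced; the remaining 7 zones need at least 3 more routes (each remaining route adds at most 3) — so at least 4 routes are needed, and 4 is optimal.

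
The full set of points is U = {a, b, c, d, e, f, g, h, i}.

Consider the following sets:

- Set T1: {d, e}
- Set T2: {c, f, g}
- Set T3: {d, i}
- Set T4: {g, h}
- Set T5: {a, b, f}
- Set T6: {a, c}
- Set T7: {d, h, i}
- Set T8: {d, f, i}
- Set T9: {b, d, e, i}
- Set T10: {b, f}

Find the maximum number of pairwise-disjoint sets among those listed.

T3, T4, T6, T10 are pairwise disjoint (T3={d,i}; T4={g,h}; T6={a,c}; T10={b,f}).
Every remaining set overlaps one of these, and no 5 of the listed sets are pairwise disjoint, so 4 is the maximum.

4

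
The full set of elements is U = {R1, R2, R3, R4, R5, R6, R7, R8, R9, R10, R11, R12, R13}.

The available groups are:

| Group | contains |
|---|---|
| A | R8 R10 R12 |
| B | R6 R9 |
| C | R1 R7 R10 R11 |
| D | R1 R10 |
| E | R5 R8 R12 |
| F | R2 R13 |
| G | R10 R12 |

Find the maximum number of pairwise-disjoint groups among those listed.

B, C, E, F are pairwise disjoint (B={R6,R9}; C={R1,R7,R10,R11}; E={R5,R8,R12}; F={R2,R13}).
Every remaining group overlaps one of these, and no 5 of the listed groups are pairwise disjoint, so 4 is the maximum.

4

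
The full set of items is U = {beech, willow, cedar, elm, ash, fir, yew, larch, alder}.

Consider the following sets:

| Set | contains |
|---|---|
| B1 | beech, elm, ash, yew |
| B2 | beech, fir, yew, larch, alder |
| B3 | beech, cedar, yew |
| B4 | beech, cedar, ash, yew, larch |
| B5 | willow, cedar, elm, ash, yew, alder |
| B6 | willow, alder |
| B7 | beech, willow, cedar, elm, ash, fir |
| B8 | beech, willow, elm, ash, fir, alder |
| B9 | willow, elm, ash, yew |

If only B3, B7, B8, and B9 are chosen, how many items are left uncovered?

1

Union of B3, B7, B8, B9 = {beech, willow, cedar, elm, ash, fir, yew, alder}.
Not covered: larch — 1 item.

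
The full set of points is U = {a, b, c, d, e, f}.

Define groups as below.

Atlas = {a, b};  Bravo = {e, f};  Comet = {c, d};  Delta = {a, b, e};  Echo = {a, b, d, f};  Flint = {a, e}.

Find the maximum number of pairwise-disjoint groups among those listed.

Atlas, Bravo, Comet are pairwise disjoint (Atlas={a,b}; Bravo={e,f}; Comet={c,d}).
Every remaining group overlaps one of these, and no 4 of the listed groups are pairwise disjoint, so 3 is the maximum.

3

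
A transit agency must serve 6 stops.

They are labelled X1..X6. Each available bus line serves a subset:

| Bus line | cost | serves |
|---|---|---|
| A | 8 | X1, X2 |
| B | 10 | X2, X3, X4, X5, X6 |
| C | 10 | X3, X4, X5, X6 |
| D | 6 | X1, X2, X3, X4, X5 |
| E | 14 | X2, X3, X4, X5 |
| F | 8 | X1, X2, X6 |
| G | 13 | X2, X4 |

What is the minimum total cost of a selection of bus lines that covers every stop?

D, F together cover every stop (D ∪ F = {X1, X2, X3, X4, X5, X6}); total cost 6 + 8 = 14.
No covering selection has total cost below 14.

14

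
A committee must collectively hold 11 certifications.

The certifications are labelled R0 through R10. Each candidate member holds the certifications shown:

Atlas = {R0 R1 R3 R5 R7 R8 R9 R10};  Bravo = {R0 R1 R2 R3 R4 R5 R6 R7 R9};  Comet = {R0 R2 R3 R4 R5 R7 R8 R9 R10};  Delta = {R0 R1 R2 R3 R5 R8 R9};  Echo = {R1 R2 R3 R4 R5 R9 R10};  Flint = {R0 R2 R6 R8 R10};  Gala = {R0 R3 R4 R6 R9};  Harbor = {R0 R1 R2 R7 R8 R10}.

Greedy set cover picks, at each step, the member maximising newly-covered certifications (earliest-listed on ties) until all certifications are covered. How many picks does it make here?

Greedy: pick Bravo (covers 9 new) → pick Atlas (covers 2 new). Total picks: 2.

2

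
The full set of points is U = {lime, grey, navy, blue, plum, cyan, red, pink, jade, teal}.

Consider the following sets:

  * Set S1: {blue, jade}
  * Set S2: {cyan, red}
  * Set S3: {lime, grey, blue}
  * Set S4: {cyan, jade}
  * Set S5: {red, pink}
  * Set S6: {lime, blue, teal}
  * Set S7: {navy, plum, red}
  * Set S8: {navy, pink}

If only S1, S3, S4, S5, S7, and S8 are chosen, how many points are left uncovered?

Union of S1, S3, S4, S5, S7, S8 = {lime, grey, navy, blue, plum, cyan, red, pink, jade}.
Not covered: teal — 1 point.

1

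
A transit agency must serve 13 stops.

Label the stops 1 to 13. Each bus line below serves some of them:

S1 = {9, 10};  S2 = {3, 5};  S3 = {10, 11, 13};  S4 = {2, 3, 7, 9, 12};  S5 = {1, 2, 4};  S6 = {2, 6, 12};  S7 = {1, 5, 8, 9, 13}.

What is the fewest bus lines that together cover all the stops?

5

Take {S3, S4, S5, S6, S7}. Their union is {1, 2, 3, 4, 5, 6, 7, 8, 9, 10, 11, 12, 13}, which is all 13 stops.
No 4 of the 7 bus lines cover everything (all 35 combinations miss at least one stop), so 5 is optimal.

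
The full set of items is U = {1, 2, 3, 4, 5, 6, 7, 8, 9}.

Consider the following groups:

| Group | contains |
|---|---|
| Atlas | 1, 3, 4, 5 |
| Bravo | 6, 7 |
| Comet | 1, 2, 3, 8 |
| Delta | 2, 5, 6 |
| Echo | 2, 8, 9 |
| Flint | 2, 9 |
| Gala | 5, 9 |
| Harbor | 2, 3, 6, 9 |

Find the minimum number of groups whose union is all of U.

3

Take {Atlas, Bravo, Echo}. Their union is {1, 2, 3, 4, 5, 6, 7, 8, 9}, which is all 9 items.
Each group has at most 4 items, and 2·4 = 8 < 9 — so at least 3 groups are needed, and 3 is optimal.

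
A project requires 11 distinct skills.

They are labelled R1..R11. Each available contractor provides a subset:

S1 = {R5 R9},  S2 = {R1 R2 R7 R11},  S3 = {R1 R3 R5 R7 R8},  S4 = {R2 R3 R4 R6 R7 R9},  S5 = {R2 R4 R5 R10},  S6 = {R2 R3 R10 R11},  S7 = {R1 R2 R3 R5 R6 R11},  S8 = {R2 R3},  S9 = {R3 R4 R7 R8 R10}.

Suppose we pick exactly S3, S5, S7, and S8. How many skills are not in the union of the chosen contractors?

1

Union of S3, S5, S7, S8 = {R1, R2, R3, R4, R5, R6, R7, R8, R10, R11}.
Not covered: R9 — 1 skill.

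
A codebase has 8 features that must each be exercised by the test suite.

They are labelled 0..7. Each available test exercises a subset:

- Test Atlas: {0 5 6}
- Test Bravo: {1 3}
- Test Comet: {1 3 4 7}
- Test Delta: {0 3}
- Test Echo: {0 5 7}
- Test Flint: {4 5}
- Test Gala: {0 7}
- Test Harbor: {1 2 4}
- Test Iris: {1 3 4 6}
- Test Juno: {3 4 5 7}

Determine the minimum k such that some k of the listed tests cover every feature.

3

Atlas and Harbor and Juno together: Atlas ∪ Harbor ∪ Juno = {0, 1, 2, 3, 4, 5, 6, 7} — every feature is covered.
Only Harbor contains 2, so Harbor is forced; the remaining 5 features need at least 2 more tests (each remaining test adds at most 3) — so at least 3 tests are needed, and 3 is optimal.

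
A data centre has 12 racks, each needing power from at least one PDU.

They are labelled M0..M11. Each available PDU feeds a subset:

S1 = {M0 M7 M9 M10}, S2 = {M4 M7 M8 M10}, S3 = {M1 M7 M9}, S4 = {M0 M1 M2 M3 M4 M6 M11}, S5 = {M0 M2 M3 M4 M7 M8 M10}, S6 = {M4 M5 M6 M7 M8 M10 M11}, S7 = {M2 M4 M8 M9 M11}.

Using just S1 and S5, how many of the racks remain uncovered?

Union of S1, S5 = {M0, M2, M3, M4, M7, M8, M9, M10}.
Not covered: M1, M5, M6, M11 — 4 racks.

4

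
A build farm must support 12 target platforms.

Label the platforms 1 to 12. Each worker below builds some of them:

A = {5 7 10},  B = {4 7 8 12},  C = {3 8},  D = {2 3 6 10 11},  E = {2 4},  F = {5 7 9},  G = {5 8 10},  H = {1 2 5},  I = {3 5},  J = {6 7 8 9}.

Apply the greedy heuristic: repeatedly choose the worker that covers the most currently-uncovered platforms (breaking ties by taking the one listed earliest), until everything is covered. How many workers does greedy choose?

Greedy: pick D (covers 5 new) → pick B (covers 4 new) → pick F (covers 2 new) → pick H (covers 1 new). Total picks: 4.

4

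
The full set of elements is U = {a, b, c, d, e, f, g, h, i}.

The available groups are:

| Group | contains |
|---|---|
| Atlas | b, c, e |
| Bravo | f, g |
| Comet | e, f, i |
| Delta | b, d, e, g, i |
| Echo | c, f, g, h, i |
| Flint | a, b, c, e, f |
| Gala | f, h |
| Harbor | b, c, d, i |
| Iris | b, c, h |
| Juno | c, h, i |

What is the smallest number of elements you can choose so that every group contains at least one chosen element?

3

T = {b, f, h} meets every group (each contains at least one member of T), and |T| = 3.
No choice of 2 elements meets every group, so 3 is the minimum.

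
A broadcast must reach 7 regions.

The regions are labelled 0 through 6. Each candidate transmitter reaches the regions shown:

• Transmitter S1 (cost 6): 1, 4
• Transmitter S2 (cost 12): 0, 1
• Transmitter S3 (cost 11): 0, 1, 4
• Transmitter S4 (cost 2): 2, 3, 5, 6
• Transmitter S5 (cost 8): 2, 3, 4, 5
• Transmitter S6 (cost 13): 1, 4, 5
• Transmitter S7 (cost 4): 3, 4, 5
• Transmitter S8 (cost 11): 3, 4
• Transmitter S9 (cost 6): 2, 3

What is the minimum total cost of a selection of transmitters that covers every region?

13

S3, S4 together cover every region (S3 ∪ S4 = {0, 1, 2, 3, 4, 5, 6}); total cost 11 + 2 = 13.
The greedy pick S4, S1, S3 costs 19; no covering selection beats 13.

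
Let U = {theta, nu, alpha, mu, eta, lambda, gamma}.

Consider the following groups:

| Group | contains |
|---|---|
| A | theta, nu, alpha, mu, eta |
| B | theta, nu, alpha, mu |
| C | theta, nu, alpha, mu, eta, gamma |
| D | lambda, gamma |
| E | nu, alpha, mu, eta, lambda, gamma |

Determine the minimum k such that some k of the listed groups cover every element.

Take {C, E}. Their union is {theta, nu, alpha, mu, eta, lambda, gamma}, which is all 7 elements.
No single group has all 7 elements (the largest, C, has 6), so 2 is optimal.

2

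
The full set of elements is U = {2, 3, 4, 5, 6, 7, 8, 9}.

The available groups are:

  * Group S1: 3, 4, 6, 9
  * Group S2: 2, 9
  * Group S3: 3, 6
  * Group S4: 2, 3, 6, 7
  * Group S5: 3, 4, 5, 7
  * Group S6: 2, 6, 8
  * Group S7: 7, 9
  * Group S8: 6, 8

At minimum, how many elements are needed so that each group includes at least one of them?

3

Take H = {4, 6, 9}. Each listed group contains at least one of these, so H is a hitting set of size 3.
The groups S2, S5, S8 are pairwise disjoint, so any hitting set needs a separate element for each — at least 3. Hence 3 is optimal.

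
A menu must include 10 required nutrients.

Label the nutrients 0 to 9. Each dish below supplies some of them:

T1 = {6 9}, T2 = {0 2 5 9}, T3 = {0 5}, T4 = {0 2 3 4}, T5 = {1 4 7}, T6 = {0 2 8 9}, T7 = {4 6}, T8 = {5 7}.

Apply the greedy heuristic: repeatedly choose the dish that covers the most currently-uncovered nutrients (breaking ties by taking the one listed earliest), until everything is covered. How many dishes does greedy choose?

Greedy: pick T2 (covers 4 new) → pick T5 (covers 3 new) → pick T1 (covers 1 new) → pick T4 (covers 1 new) → pick T6 (covers 1 new). Total picks: 5.

5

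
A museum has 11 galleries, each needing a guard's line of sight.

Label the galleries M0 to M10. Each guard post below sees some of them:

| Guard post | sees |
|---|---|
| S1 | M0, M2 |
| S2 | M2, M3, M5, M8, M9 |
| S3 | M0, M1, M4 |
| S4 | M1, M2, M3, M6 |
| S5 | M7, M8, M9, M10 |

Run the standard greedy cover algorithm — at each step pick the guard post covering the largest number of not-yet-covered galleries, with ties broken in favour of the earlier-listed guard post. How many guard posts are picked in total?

Greedy: pick S2 (covers 5 new) → pick S3 (covers 3 new) → pick S5 (covers 2 new) → pick S4 (covers 1 new). Total picks: 4.

4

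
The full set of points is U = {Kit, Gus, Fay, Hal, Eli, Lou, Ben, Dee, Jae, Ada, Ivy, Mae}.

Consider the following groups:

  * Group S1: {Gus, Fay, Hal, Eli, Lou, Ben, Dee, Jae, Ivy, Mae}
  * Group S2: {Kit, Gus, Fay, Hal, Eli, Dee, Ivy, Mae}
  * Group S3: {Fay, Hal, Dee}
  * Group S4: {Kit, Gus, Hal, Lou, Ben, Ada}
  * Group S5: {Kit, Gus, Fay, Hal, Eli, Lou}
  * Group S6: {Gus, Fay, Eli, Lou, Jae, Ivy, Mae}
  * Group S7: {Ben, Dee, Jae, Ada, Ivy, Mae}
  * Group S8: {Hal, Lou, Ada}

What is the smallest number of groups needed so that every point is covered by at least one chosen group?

2

S1 and S4 cover everything between them: the union {Kit, Gus, Fay, Hal, Eli, Lou, Ben, Dee, Jae, Ada, Ivy, Mae} is all of U.
No single group has all 12 points (the largest, S1, has 10), so 2 is optimal.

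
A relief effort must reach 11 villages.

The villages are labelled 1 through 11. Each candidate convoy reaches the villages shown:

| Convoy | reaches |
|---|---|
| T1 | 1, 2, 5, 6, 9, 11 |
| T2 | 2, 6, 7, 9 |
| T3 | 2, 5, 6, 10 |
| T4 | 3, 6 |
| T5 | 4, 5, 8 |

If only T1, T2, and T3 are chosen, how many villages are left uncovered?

3

Union of T1, T2, T3 = {1, 2, 5, 6, 7, 9, 10, 11}.
Not covered: 3, 4, 8 — 3 villages.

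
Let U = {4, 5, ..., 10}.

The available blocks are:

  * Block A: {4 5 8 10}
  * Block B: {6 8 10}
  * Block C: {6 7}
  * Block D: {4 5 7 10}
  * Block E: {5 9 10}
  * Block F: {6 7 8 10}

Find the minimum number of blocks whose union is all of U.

3

A, C, and E cover everything between them: the union {4, 5, 6, 7, 8, 9, 10} is all of U.
Only E contains 9, so E is forced; the remaining 4 points need at least 2 more blocks (each remaining block adds at most 3) — so at least 3 blocks are needed, and 3 is optimal.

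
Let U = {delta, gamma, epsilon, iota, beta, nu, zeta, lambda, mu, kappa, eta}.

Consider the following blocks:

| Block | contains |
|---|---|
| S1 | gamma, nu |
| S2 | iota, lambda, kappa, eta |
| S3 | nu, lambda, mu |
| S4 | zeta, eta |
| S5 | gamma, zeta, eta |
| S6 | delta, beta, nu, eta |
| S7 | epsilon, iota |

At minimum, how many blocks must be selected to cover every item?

5

Take {S2, S3, S5, S6, S7}. Their union is {delta, gamma, epsilon, iota, beta, nu, zeta, lambda, mu, kappa, eta}, which is all 11 items.
No 4 of the 7 blocks cover everything (all 35 combinations miss at least one item), so 5 is optimal.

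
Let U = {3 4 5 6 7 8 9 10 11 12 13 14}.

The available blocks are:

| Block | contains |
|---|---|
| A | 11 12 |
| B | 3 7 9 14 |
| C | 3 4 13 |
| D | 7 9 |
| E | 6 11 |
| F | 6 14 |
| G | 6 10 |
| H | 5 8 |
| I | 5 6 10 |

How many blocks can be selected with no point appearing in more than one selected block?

5

A, C, D, F, H are pairwise disjoint (A={11,12}; C={3,4,13}; D={7,9}; F={6,14}; H={5,8}).
Every remaining block overlaps one of these, and no 6 of the listed blocks are pairwise disjoint, so 5 is the maximum.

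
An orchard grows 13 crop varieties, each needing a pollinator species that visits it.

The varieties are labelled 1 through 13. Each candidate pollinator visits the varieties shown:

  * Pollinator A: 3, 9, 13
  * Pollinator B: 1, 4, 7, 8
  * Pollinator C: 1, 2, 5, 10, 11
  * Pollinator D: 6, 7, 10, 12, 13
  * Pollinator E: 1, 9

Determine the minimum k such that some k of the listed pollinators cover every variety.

A and B and C and D together: A ∪ B ∪ C ∪ D = {1, 2, 3, 4, 5, 6, 7, 8, 9, 10, 11, 12, 13} — every variety is covered.
Only B contains 4, so B is forced; the remaining 9 varieties need at least 3 more pollinators (each remaining pollinator adds at most 4) — so at least 4 pollinators are needed, and 4 is optimal.

4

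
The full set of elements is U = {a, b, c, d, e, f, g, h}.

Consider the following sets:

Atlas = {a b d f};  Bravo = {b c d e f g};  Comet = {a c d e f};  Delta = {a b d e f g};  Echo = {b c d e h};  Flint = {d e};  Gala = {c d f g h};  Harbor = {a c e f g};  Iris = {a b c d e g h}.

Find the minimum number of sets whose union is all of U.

Delta and Iris cover everything between them: the union {a, b, c, d, e, f, g, h} is all of U.
No single set has all 8 elements (the largest, Iris, has 7), so 2 is optimal.

2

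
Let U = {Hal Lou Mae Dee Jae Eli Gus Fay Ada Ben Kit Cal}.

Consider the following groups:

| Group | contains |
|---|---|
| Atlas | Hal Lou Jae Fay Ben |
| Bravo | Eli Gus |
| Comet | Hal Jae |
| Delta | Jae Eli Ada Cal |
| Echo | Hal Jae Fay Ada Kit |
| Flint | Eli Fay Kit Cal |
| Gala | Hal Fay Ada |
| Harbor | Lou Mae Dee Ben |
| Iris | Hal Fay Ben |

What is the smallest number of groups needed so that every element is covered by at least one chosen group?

Bravo and Echo and Flint and Harbor together: Bravo ∪ Echo ∪ Flint ∪ Harbor = {Hal, Lou, Mae, Dee, Jae, Eli, Gus, Fay, Ada, Ben, Kit, Cal} — every element is covered.
No 3 of the 9 groups cover everything (all 84 combinations miss at least one element), so 4 is optimal.

4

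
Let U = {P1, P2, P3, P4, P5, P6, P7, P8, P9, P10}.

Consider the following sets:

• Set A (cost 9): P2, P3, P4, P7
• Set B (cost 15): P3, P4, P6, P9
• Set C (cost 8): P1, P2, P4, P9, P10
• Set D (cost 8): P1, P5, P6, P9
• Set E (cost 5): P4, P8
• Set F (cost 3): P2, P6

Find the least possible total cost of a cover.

A, C, D, E together cover every element (A ∪ C ∪ D ∪ E = {P1, P2, P3, P4, P5, P6, P7, P8, P9, P10}); total cost 9 + 8 + 8 + 5 = 30.
The greedy pick F, C, A, E, D costs 33; no covering selection beats 30.

30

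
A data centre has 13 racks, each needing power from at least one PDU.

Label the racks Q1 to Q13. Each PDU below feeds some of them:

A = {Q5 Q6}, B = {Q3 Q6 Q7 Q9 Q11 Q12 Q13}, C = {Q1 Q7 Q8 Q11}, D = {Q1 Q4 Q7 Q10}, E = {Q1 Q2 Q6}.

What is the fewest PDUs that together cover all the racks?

5

Take {A, B, C, D, E}. Their union is {Q1, Q2, Q3, Q4, Q5, Q6, Q7, Q8, Q9, Q10, Q11, Q12, Q13}, which is all 13 racks.
No 4 of the 5 PDUs cover everything (all 5 combinations miss at least one rack), so 5 is optimal.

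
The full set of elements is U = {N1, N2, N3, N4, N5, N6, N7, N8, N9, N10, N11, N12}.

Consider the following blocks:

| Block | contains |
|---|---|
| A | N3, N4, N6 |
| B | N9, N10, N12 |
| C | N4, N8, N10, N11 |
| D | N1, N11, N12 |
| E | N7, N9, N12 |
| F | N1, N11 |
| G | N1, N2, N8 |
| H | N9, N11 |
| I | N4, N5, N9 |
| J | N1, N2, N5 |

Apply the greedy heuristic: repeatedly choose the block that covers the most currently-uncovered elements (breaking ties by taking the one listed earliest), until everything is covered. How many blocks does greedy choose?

4

Greedy: pick C (covers 4 new) → pick E (covers 3 new) → pick J (covers 3 new) → pick A (covers 2 new). Total picks: 4.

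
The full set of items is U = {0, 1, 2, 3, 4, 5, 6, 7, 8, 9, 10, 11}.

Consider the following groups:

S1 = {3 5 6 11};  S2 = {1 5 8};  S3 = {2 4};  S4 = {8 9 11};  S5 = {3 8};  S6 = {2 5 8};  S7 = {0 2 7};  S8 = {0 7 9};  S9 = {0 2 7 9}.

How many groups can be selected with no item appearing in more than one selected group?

S3, S5, S8 are pairwise disjoint (S3={2,4}; S5={3,8}; S8={0,7,9}).
Every remaining group overlaps one of these, and no 4 of the listed groups are pairwise disjoint, so 3 is the maximum.

3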